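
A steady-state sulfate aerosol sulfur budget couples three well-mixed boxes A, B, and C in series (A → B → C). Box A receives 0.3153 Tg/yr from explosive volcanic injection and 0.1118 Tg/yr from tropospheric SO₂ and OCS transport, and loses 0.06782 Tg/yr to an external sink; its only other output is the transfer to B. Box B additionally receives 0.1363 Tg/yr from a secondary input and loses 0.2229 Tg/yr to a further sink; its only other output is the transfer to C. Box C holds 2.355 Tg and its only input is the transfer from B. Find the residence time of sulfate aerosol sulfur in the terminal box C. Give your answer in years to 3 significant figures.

Box A: F(A→B) = (0.3153 + 0.1118) − 0.06782 = 0.35928 Tg/yr.
Box B: F(B→C) = (0.35928 + 0.1363) − 0.2229 = 0.27268 Tg/yr.
Box C throughput = its input = 0.27268 Tg/yr; τ = 2.355 / 0.27268 = 8.636 yr.

8.64 yr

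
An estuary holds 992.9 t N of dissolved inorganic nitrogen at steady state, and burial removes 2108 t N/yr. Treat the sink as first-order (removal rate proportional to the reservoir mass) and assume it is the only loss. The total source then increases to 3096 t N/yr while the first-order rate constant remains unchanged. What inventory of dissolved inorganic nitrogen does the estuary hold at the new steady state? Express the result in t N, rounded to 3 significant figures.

1460 t N

Rate constant k = F/M = 2108 / 992.9 = 2.123 yr⁻¹.
At the new steady state, source = k·M_new ⇒ M_new = 3096 / 2.123 = 1458 t N.
(Equivalently M_new = M × F_new/F_old = 992.9 × 3096/2108.)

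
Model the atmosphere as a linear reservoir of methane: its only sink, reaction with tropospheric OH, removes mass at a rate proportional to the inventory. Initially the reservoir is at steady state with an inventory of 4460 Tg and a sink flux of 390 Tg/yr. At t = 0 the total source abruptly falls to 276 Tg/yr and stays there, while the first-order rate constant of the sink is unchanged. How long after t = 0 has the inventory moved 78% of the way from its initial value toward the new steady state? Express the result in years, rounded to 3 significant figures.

τ = M₀/F₀ = 4460/390 = 11.44 yr.
The remaining gap fraction is e^(−t/τ); 78% covered ⇒ e^(−t/τ) = 0.220.
t = −τ ln(0.220) = 11.44 × 1.514 = 17.32 yr.

17.3 yr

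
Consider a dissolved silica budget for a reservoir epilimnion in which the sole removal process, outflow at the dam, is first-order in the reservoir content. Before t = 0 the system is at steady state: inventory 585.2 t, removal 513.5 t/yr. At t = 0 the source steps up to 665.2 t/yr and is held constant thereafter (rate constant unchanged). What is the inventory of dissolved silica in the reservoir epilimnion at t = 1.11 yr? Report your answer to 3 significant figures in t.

The sink rate constant is k = F₀/M₀ = 513.5/585.2 = 0.8775 yr⁻¹.
Solving dM/dt = F₁ − kM with M(0) = M₀ gives M(t) = F₁/k + (M₀ − F₁/k)·e^(−kt).
F₁/k = 665.2/0.8775 = 758.08 t; kt = 0.8775 × 1.11 = 0.9740, e^(−kt) = 0.3776.
M(1.11) = 758.08 + (585.2 − 758.08) × 0.3776 = 758.08 − 65.27 = 692.81 t.

693 t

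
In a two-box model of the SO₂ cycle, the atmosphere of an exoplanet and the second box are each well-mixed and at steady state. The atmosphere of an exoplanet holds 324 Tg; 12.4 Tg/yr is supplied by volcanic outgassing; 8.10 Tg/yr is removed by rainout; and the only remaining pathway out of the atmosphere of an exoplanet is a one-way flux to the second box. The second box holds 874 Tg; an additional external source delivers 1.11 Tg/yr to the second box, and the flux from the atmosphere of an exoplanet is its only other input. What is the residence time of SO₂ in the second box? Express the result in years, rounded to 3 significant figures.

Balance the atmosphere of an exoplanet: ΣF_in = 12.400 Tg/yr.
Flux to the second box = ΣF_in − (8.10) = 4.3000 Tg/yr.
Total input to the second box = 4.3000 + 1.11 = 5.4100 Tg/yr; at steady state this equals its total output.
τ = M / F = 874 / 5.4100 = 161.6 yr.

162 yr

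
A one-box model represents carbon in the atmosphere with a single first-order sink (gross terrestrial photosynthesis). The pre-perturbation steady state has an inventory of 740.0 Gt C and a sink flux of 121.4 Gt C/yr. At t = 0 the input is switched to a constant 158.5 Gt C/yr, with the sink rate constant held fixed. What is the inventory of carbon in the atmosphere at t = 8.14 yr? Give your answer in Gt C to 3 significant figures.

Residence time τ = M₀/F₀ = 6.096 yr. The eventual steady state is M_∞ = M₀·(F₁/F₀) = 740.0 × 158.5/121.4 = 966.14 Gt C.
The anomaly ΔM(t) = M(t) − M_∞ decays as ΔM₀·e^(−t/τ) with ΔM₀ = 740.0 − 966.14 = −226.1 Gt C.
At t = 8.14 yr, e^(−t/τ) = e^(−1.335) = 0.2631, so ΔM = −59.49 Gt C and M = 966.14 − 59.49 = 906.66 Gt C.

907 Gt C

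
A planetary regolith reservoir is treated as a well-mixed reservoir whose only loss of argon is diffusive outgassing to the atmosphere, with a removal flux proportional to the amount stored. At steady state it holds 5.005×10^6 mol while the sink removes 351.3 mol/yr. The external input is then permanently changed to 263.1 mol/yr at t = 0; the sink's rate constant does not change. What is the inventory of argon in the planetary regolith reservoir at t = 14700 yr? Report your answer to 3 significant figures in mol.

Residence time τ = M₀/F₀ = 14250 yr. The eventual steady state is M_∞ = M₀·(F₁/F₀) = 5.005×10^6 × 263.1/351.3 = 3.7484×10^6 mol.
The anomaly ΔM(t) = M(t) − M_∞ decays as ΔM₀·e^(−t/τ) with ΔM₀ = 5.005×10^6 − 3.7484×10^6 = 1.257×10^6 mol.
At t = 14700 yr, e^(−t/τ) = e^(−1.032) = 0.3564, so ΔM = 447800 mol and M = 3.7484×10^6 + 447800 = 4.1962×10^6 mol.

4.20×10^6 mol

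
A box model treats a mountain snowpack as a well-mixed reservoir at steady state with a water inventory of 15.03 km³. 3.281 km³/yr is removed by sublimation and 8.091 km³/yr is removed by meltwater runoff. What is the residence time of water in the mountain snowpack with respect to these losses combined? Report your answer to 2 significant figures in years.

1.3 yr

Total removal = 3.281 + 8.091 = 11.372 km³/yr.
τ = M / ΣF_out = 15.03 / 11.372 = 1.322 yr.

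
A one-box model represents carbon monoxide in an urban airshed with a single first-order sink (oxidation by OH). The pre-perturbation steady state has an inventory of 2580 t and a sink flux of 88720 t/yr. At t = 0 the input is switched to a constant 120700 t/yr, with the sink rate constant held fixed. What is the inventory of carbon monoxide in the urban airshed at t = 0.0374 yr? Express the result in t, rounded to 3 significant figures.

Residence time τ = M₀/F₀ = 0.02908 yr. The eventual steady state is M_∞ = M₀·(F₁/F₀) = 2580 × 120700/88720 = 3510.0 t.
The anomaly ΔM(t) = M(t) − M_∞ decays as ΔM₀·e^(−t/τ) with ΔM₀ = 2580 − 3510.0 = −930.0 t.
At t = 0.0374 yr, e^(−t/τ) = e^(−1.286) = 0.2763, so ΔM = −257.0 t and M = 3510.0 − 257.0 = 3253.0 t.

3250 t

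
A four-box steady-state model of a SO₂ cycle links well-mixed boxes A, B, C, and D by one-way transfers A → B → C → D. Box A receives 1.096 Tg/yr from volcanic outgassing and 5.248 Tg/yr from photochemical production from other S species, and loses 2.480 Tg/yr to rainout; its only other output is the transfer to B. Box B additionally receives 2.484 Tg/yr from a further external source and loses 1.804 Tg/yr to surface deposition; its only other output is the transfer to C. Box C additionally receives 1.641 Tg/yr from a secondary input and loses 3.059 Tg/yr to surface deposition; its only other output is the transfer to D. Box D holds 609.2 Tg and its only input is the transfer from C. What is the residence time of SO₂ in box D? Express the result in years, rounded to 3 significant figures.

195 yr

Box A: F(A→B) = (1.096 + 5.248) − 2.480 = 3.8640 Tg/yr.
Box B: F(B→C) = (3.8640 + 2.484) − 1.804 = 4.5440 Tg/yr.
Box C: F(C→D) = (4.5440 + 1.641) − 3.059 = 3.1260 Tg/yr.
Box D throughput = its input = 3.1260 Tg/yr; τ = 609.2 / 3.1260 = 194.9 yr.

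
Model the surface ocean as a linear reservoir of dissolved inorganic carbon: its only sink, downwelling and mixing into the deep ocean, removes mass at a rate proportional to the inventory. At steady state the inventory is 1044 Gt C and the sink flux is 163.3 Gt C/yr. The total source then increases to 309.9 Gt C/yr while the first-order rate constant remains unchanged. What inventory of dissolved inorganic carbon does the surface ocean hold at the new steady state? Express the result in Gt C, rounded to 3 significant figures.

1980 Gt C

Rate constant k = F/M = 163.3 / 1044 = 0.1564 yr⁻¹.
At the new steady state, source = k·M_new ⇒ M_new = 309.9 / 0.1564 = 1981 Gt C.
(Equivalently M_new = M × F_new/F_old = 1044 × 309.9/163.3.)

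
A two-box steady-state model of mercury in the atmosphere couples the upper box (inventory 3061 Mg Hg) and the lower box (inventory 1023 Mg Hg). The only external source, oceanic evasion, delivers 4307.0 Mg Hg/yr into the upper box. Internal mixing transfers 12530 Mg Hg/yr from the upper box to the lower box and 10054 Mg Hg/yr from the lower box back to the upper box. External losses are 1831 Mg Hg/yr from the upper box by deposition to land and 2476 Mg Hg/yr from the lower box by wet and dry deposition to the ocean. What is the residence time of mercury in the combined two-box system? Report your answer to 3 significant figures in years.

0.948 yr

Treat the two boxes together as one reservoir: the mixing fluxes between them are internal recycling, so τ = ΣM / Σ(external losses).
M_total = 3061 + 1023 = 4084.0 Mg Hg.
ΣF_external_out = 1831 + 2476 = 4307.0 Mg Hg/yr.
τ = M_total / ΣF_ext = 4084.0 / 4307.0 = 0.9482 yr.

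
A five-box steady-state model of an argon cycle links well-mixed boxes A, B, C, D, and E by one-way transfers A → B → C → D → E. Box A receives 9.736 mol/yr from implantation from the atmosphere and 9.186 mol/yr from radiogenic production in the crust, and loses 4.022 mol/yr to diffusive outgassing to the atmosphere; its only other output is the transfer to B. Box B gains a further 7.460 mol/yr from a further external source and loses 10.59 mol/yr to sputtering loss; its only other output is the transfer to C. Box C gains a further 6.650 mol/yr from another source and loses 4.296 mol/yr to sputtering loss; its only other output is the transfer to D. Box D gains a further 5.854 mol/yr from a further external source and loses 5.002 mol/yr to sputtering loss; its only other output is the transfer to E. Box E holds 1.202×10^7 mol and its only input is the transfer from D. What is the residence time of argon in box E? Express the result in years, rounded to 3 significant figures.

803000 yr

Box A: F(A→B) = (9.736 + 9.186) − 4.022 = 14.900 mol/yr.
Box B: F(B→C) = (14.900 + 7.460) − 10.59 = 11.770 mol/yr.
Box C: F(C→D) = (11.770 + 6.650) − 4.296 = 14.124 mol/yr.
Box D: F(D→E) = (14.124 + 5.854) − 5.002 = 14.976 mol/yr.
Box E throughput = its input = 14.976 mol/yr; τ = 1.202×10^7 / 14.976 = 802600 yr.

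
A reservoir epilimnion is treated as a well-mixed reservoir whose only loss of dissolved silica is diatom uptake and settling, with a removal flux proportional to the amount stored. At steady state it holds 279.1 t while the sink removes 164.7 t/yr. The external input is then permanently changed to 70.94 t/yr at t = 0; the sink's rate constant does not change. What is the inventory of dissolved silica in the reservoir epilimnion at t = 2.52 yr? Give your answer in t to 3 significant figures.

Residence time τ = M₀/F₀ = 1.695 yr. The eventual steady state is M_∞ = M₀·(F₁/F₀) = 279.1 × 70.94/164.7 = 120.21 t.
The anomaly ΔM(t) = M(t) − M_∞ decays as ΔM₀·e^(−t/τ) with ΔM₀ = 279.1 − 120.21 = 158.9 t.
At t = 2.52 yr, e^(−t/τ) = e^(−1.487) = 0.2260, so ΔM = 35.91 t and M = 120.21 + 35.91 = 156.13 t.

156 t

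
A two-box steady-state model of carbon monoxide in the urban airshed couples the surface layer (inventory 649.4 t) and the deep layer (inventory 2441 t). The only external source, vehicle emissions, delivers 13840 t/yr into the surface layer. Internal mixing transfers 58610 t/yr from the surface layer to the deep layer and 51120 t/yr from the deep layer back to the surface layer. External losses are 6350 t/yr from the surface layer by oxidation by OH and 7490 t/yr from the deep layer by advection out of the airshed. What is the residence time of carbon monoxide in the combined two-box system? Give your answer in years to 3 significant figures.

For the system as a whole, the A↔B exchange is internal and contributes nothing to the throughput; only the external sinks remove mass.
M_total = 649.4 + 2441 = 3090.4 t.
ΣF_external_out = 6350 + 7490 = 13840 t/yr.
τ = M_total / ΣF_ext = 3090.4 / 13840 = 0.2233 yr.

0.223 yr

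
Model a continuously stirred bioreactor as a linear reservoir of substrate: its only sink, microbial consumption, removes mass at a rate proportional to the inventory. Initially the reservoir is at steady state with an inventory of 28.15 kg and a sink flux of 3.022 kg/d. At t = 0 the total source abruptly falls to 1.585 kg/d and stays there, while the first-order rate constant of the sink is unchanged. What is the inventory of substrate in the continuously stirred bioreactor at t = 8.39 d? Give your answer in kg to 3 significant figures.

20.2 kg

τ = M₀/F₀ = 28.15/3.022 = 9.315 d; rate constant k = 1/τ.
New steady state M_∞ = F₁/k = F₁·τ = 1.585 × 9.315 = 14.764 kg.
M(t) = M_∞ + (M₀ − M_∞)·e^(−t/τ); t/τ = 8.39/9.315 = 0.9007, so e^(−t/τ) = 0.4063.
M(t) = 14.764 + 13.39 × 0.4063 = 20.203 kg.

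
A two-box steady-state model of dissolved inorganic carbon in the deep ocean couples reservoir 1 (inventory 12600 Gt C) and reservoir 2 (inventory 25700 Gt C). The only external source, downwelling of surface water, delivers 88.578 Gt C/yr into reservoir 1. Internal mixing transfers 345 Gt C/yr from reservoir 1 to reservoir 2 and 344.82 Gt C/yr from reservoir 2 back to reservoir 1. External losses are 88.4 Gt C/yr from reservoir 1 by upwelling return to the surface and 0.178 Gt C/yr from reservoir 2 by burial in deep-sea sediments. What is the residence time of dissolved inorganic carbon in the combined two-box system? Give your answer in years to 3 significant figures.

432 yr

Residence time in the combined system uses the total inventory and the total *external* removal — internal exchanges between the two boxes cancel.
M_total = 12600 + 25700 = 38300 Gt C.
ΣF_external_out = 88.4 + 0.178 = 88.578 Gt C/yr.
τ = M_total / ΣF_ext = 38300 / 88.578 = 432.4 yr.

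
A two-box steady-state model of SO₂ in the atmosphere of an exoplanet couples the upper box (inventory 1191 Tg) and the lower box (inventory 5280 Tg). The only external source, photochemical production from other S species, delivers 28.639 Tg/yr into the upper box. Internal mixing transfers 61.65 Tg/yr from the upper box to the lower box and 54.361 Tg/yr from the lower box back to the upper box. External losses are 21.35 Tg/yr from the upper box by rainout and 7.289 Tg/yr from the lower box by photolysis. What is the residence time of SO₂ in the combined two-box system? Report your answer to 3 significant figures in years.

Treat the two boxes together as one reservoir: the mixing fluxes between them are internal recycling, so τ = ΣM / Σ(external losses).
M_total = 1191 + 5280 = 6471.0 Tg.
ΣF_external_out = 21.35 + 7.289 = 28.639 Tg/yr.
τ = M_total / ΣF_ext = 6471.0 / 28.639 = 226.0 yr.

226 yr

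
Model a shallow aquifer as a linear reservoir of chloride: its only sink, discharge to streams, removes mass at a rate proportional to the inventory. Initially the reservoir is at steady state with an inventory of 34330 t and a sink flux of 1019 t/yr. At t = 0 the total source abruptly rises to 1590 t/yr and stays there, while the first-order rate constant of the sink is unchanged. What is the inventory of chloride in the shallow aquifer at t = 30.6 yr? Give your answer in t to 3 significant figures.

45800 t

The sink rate constant is k = F₀/M₀ = 1019/34330 = 0.02968 yr⁻¹.
Solving dM/dt = F₁ − kM with M(0) = M₀ gives M(t) = F₁/k + (M₀ − F₁/k)·e^(−kt).
F₁/k = 1590/0.02968 = 53567 t; kt = 0.02968 × 30.6 = 0.9083, e^(−kt) = 0.4032.
M(30.6) = 53567 + (34330 − 53567) × 0.4032 = 53567 − 7757 = 45810 t.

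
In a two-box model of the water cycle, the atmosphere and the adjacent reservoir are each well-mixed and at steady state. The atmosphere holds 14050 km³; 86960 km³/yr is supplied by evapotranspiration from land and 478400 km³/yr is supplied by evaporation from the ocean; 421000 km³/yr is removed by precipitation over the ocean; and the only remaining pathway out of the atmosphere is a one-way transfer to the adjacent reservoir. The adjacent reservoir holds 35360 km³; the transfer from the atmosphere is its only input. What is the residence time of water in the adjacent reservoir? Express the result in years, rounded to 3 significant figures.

Balance the atmosphere: ΣF_in = 86960 + 478400 = 565360 km³/yr.
Transfer to the adjacent reservoir = ΣF_in − (421000) = 144360 km³/yr.
At steady state the output of the adjacent reservoir equals its input, 144360 km³/yr.
τ = M / F = 35360 / 144360 = 0.2449 yr.

0.245 yr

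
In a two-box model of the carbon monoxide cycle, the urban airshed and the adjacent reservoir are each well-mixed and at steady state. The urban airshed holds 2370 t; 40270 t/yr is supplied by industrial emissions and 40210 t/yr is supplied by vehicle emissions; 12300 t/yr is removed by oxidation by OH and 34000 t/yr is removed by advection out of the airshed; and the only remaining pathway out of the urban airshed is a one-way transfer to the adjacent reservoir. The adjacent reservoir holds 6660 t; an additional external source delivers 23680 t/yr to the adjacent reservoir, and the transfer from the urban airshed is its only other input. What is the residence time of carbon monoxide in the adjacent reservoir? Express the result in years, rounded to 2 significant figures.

0.12 yr

Balance the urban airshed: ΣF_in = 40270 + 40210 = 80480 t/yr.
Transfer to the adjacent reservoir = ΣF_in − (12300 + 34000) = 34180 t/yr.
Total input to the adjacent reservoir = 34180 + 23680 = 57860 t/yr; at steady state this equals its total output.
τ = M / F = 6660 / 57860 = 0.1151 yr.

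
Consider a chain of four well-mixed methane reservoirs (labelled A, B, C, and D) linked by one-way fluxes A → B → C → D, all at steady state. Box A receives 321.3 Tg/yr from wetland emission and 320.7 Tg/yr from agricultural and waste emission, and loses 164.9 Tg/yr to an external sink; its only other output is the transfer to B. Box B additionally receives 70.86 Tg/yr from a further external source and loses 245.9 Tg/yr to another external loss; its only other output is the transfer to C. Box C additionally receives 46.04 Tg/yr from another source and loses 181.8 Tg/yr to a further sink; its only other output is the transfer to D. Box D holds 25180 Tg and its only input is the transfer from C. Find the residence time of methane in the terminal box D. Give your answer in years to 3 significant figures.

151 yr

Box A: F(A→B) = (321.3 + 320.7) − 164.9 = 477.10 Tg/yr.
Box B: F(B→C) = (477.10 + 70.86) − 245.9 = 302.06 Tg/yr.
Box C: F(C→D) = (302.06 + 46.04) − 181.8 = 166.30 Tg/yr.
Box D throughput = its input = 166.30 Tg/yr; τ = 25180 / 166.30 = 151.4 yr.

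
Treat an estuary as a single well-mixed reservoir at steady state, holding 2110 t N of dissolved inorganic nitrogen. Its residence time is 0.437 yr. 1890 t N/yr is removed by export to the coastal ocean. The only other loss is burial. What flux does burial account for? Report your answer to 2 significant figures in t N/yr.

Total removal F = M/τ = 2110 / 0.437 = 4828 t N/yr.
Burial = F − (1890) = 4828 − 1890 = 2938 t N/yr.

2900 t N/yr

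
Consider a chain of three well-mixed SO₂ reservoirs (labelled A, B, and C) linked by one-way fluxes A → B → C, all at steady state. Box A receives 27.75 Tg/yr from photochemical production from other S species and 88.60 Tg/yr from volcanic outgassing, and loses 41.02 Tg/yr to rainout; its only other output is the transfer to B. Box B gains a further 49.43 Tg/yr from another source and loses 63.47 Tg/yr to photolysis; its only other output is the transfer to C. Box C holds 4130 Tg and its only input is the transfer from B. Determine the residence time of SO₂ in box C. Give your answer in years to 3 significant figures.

67.4 yr

Box A: F(A→B) = (27.75 + 88.60) − 41.02 = 75.330 Tg/yr.
Box B: F(B→C) = (75.330 + 49.43) − 63.47 = 61.290 Tg/yr.
Box C throughput = its input = 61.290 Tg/yr; τ = 4130 / 61.290 = 67.38 yr.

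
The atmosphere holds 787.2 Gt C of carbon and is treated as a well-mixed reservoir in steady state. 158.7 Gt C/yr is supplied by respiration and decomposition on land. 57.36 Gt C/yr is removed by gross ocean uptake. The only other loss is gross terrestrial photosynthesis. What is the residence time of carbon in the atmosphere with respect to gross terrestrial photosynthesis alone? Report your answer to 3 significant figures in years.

At steady state ΣF_in = ΣF_out.
ΣF_in = 158.70 Gt C/yr.
Gross terrestrial photosynthesis flux = ΣF_in − (57.36) = 158.70 − 57.36 = 101.3 Gt C/yr.
τ = M / F = 787.2 / 101.3 = 7.768 yr.

7.77 yr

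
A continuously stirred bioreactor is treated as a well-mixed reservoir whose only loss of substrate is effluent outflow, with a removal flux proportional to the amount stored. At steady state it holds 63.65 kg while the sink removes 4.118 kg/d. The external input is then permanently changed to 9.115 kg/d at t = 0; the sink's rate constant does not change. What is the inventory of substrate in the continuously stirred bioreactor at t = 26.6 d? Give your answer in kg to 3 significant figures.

Residence time τ = M₀/F₀ = 15.46 d. The eventual steady state is M_∞ = M₀·(F₁/F₀) = 63.65 × 9.115/4.118 = 140.89 kg.
The anomaly ΔM(t) = M(t) − M_∞ decays as ΔM₀·e^(−t/τ) with ΔM₀ = 63.65 − 140.89 = −77.24 kg.
At t = 26.6 d, e^(−t/τ) = e^(−1.721) = 0.1789, so ΔM = −13.82 kg and M = 140.89 − 13.82 = 127.07 kg.

127 kg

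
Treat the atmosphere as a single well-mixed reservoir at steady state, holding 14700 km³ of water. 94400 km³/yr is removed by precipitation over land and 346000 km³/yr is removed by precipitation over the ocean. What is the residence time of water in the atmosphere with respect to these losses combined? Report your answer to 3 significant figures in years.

Total removal = 94400 + 346000 = 440400 km³/yr.
τ = M / ΣF_out = 14700 / 440400 = 0.03338 yr.

0.0334 yr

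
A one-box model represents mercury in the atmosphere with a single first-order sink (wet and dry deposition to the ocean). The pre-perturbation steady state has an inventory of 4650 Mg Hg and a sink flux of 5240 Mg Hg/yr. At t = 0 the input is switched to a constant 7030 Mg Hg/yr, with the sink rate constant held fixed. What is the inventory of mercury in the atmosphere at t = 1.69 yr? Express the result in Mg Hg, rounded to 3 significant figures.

τ = M₀/F₀ = 4650/5240 = 0.8874 yr; rate constant k = 1/τ.
New steady state M_∞ = F₁/k = F₁·τ = 7030 × 0.8874 = 6238.5 Mg Hg.
M(t) = M_∞ + (M₀ − M_∞)·e^(−t/τ); t/τ = 1.69/0.8874 = 1.904, so e^(−t/τ) = 0.1489.
M(t) = 6238.5 − 1588 × 0.1489 = 6001.9 Mg Hg.

6000 Mg Hg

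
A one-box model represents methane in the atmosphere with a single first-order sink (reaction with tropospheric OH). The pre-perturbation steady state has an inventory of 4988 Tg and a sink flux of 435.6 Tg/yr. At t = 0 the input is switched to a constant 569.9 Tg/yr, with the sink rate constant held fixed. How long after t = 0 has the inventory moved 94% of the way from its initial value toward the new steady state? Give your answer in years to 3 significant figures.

τ = M₀/F₀ = 4988/435.6 = 11.45 yr.
The remaining gap fraction is e^(−t/τ); 94% covered ⇒ e^(−t/τ) = 0.0600.
t = −τ ln(0.0600) = 11.45 × 2.813 = 32.22 yr.

32.2 yr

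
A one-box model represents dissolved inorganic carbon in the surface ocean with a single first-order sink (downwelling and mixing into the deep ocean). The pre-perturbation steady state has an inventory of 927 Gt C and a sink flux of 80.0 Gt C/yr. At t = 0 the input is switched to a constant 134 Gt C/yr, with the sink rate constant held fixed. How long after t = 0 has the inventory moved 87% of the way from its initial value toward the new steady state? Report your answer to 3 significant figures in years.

23.6 yr

τ = M₀/F₀ = 927/80.0 = 11.59 yr.
The remaining gap fraction is e^(−t/τ); 87% covered ⇒ e^(−t/τ) = 0.130.
t = −τ ln(0.130) = 11.59 × 2.040 = 23.64 yr.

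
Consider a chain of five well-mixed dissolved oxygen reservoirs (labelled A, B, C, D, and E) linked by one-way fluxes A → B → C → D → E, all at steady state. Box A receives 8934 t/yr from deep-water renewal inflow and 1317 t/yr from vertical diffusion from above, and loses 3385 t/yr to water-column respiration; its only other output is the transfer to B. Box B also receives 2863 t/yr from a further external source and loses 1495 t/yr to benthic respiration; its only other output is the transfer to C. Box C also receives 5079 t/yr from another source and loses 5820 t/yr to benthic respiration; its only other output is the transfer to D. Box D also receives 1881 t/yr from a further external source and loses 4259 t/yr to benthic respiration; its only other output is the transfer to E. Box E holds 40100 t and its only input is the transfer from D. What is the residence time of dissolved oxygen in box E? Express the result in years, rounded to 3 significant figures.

7.84 yr

Box A: F(A→B) = (8934 + 1317) − 3385 = 6866.0 t/yr.
Box B: F(B→C) = (6866.0 + 2863) − 1495 = 8234.0 t/yr.
Box C: F(C→D) = (8234.0 + 5079) − 5820 = 7493.0 t/yr.
Box D: F(D→E) = (7493.0 + 1881) − 4259 = 5115.0 t/yr.
Box E throughput = its input = 5115.0 t/yr; τ = 40100 / 5115.0 = 7.840 yr.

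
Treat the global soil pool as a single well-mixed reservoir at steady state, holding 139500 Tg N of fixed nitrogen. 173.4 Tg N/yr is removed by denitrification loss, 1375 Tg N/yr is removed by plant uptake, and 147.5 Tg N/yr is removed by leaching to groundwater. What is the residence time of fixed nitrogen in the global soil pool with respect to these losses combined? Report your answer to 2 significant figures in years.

Total removal = 173.4 + 1375 + 147.5 = 1695.9 Tg N/yr.
τ = M / ΣF_out = 139500 / 1695.9 = 82.26 yr.

82 yr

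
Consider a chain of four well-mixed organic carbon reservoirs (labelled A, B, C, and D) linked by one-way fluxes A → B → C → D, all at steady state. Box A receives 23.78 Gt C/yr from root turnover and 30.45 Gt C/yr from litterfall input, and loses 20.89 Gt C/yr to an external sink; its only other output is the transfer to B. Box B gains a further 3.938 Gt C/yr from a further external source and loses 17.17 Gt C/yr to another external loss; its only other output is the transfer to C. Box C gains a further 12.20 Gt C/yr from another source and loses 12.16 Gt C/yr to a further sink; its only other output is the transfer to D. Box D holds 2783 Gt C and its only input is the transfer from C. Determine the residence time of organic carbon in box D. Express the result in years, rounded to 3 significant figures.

138 yr

Box A: F(A→B) = (23.78 + 30.45) − 20.89 = 33.340 Gt C/yr.
Box B: F(B→C) = (33.340 + 3.938) − 17.17 = 20.108 Gt C/yr.
Box C: F(C→D) = (20.108 + 12.20) − 12.16 = 20.148 Gt C/yr.
Box D throughput = its input = 20.148 Gt C/yr; τ = 2783 / 20.148 = 138.1 yr.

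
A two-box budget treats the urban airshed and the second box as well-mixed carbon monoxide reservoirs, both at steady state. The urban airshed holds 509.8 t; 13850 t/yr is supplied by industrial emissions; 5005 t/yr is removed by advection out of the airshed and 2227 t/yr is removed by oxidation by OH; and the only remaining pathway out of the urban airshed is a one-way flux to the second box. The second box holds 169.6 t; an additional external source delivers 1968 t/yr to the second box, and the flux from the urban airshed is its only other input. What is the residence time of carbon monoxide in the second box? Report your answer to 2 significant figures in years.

Balance the urban airshed: ΣF_in = 13850 t/yr.
Flux to the second box = ΣF_in − (5005 + 2227) = 6618.0 t/yr.
Total input to the second box = 6618.0 + 1968 = 8586.0 t/yr; at steady state this equals its total output.
τ = M / F = 169.6 / 8586.0 = 0.01975 yr.

0.020 yr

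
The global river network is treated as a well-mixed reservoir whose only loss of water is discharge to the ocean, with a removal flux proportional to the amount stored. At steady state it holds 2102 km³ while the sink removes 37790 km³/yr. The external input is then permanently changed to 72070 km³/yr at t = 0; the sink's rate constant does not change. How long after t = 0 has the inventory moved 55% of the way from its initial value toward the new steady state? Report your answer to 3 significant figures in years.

0.0444 yr

τ = M₀/F₀ = 2102/37790 = 0.05562 yr.
The remaining gap fraction is e^(−t/τ); 55% covered ⇒ e^(−t/τ) = 0.450.
t = −τ ln(0.450) = 0.05562 × 0.7985 = 0.04442 yr.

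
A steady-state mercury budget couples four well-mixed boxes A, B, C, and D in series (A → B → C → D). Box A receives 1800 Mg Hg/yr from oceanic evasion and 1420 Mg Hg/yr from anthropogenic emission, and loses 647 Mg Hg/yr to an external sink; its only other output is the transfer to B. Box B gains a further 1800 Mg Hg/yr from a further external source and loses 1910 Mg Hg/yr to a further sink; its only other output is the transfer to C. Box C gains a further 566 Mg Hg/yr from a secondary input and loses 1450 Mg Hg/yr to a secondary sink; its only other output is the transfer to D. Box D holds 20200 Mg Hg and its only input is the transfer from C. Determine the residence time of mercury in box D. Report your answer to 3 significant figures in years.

Box A: F(A→B) = (1800 + 1420) − 647 = 2573.0 Mg Hg/yr.
Box B: F(B→C) = (2573.0 + 1800) − 1910 = 2463.0 Mg Hg/yr.
Box C: F(C→D) = (2463.0 + 566) − 1450 = 1579.0 Mg Hg/yr.
Box D throughput = its input = 1579.0 Mg Hg/yr; τ = 20200 / 1579.0 = 12.79 yr.

12.8 yr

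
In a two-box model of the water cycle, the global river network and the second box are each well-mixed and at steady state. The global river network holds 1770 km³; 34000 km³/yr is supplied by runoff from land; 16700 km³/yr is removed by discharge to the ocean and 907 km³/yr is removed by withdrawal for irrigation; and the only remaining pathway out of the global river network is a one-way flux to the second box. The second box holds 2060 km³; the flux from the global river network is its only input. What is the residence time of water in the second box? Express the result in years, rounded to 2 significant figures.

0.13 yr

Balance the global river network: ΣF_in = 34000 km³/yr.
Flux to the second box = ΣF_in − (16700 + 907) = 16393 km³/yr.
At steady state the output of the second box equals its input, 16393 km³/yr.
τ = M / F = 2060 / 16393 = 0.1257 yr.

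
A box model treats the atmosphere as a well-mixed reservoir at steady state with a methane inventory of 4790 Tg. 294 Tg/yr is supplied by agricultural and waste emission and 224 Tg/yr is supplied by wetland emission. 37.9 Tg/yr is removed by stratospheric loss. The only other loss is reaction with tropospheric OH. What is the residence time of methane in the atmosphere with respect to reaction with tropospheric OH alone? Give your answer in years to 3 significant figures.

At steady state ΣF_in = ΣF_out.
ΣF_in = 294 + 224 = 518.00 Tg/yr.
Reaction with tropospheric OH flux = ΣF_in − (37.9) = 518.00 − 37.90 = 480.1 Tg/yr.
τ = M / F = 4790 / 480.1 = 9.977 yr.

9.98 yr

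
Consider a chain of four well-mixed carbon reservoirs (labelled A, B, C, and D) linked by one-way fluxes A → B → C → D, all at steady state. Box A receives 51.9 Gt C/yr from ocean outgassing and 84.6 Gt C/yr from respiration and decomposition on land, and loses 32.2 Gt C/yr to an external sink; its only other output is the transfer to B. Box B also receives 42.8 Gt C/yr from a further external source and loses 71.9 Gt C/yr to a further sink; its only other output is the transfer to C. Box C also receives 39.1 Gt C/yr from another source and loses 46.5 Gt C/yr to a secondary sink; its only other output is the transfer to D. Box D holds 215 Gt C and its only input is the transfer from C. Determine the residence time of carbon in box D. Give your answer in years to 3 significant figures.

Box A: F(A→B) = (51.9 + 84.6) − 32.2 = 104.30 Gt C/yr.
Box B: F(B→C) = (104.30 + 42.8) − 71.9 = 75.200 Gt C/yr.
Box C: F(C→D) = (75.200 + 39.1) − 46.5 = 67.800 Gt C/yr.
Box D throughput = its input = 67.800 Gt C/yr; τ = 215 / 67.800 = 3.171 yr.

3.17 yr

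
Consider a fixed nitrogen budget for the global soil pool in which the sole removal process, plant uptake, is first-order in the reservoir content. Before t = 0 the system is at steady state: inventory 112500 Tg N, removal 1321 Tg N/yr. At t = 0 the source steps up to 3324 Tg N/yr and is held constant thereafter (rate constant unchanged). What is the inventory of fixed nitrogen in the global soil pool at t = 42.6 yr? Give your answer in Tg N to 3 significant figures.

τ = M₀/F₀ = 112500/1321 = 85.16 yr; rate constant k = 1/τ.
New steady state M_∞ = F₁/k = F₁·τ = 3324 × 85.16 = 283080 Tg N.
M(t) = M_∞ + (M₀ − M_∞)·e^(−t/τ); t/τ = 42.6/85.16 = 0.5002, so e^(−t/τ) = 0.6064.
M(t) = 283080 − 170600 × 0.6064 = 179640 Tg N.

180000 Tg N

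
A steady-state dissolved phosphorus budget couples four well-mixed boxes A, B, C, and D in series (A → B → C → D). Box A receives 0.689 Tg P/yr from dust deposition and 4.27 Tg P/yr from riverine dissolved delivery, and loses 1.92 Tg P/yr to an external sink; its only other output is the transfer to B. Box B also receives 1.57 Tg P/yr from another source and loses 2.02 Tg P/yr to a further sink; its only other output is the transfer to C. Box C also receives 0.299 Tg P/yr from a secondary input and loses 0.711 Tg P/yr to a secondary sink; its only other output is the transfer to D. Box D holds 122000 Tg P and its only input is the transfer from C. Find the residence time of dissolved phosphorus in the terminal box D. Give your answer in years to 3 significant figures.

56000 yr

Box A: F(A→B) = (0.689 + 4.27) − 1.92 = 3.0390 Tg P/yr.
Box B: F(B→C) = (3.0390 + 1.57) − 2.02 = 2.5890 Tg P/yr.
Box C: F(C→D) = (2.5890 + 0.299) − 0.711 = 2.1770 Tg P/yr.
Box D throughput = its input = 2.1770 Tg P/yr; τ = 122000 / 2.1770 = 56040 yr.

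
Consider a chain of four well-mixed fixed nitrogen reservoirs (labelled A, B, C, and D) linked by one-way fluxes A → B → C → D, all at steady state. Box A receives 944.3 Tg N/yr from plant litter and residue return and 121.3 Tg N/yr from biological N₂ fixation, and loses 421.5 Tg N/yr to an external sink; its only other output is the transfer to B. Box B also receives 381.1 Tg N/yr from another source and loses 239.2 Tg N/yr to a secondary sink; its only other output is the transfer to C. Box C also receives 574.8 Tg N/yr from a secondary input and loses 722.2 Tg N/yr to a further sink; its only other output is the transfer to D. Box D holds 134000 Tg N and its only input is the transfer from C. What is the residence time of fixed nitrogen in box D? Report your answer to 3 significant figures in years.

210 yr

Box A: F(A→B) = (944.3 + 121.3) − 421.5 = 644.10 Tg N/yr.
Box B: F(B→C) = (644.10 + 381.1) − 239.2 = 786.00 Tg N/yr.
Box C: F(C→D) = (786.00 + 574.8) − 722.2 = 638.60 Tg N/yr.
Box D throughput = its input = 638.60 Tg N/yr; τ = 134000 / 638.60 = 209.8 yr.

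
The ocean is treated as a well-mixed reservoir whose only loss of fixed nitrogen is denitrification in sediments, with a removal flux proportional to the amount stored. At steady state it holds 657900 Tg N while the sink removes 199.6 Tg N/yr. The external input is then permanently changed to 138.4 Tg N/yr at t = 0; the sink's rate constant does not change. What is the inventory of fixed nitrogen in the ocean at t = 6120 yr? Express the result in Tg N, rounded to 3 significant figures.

488000 Tg N

The sink rate constant is k = F₀/M₀ = 199.6/657900 = 0.0003034 yr⁻¹.
Solving dM/dt = F₁ − kM with M(0) = M₀ gives M(t) = F₁/k + (M₀ − F₁/k)·e^(−kt).
F₁/k = 138.4/0.0003034 = 456180 Tg N; kt = 0.0003034 × 6120 = 1.857, e^(−kt) = 0.1562.
M(6120) = 456180 + (657900 − 456180) × 0.1562 = 456180 + 31500 = 487680 Tg N.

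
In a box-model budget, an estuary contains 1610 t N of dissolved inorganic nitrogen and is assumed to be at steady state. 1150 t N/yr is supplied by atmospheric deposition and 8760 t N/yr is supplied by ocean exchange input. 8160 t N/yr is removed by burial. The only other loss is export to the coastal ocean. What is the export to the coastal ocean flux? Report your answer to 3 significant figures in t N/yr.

1750 t N/yr

At steady state ΣF_in = ΣF_out.
ΣF_in = 1150 + 8760 = 9910.0 t N/yr.
Export to the coastal ocean flux = ΣF_in − (8160) = 9910.0 − 8160 = 1750 t N/yr.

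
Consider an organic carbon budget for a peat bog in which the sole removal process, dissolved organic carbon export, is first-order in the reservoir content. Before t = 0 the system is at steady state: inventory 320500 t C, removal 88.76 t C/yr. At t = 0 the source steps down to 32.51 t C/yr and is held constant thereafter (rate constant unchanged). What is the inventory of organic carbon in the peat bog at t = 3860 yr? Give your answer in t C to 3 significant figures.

187000 t C

τ = M₀/F₀ = 320500/88.76 = 3611 yr; rate constant k = 1/τ.
New steady state M_∞ = F₁/k = F₁·τ = 32.51 × 3611 = 117390 t C.
M(t) = M_∞ + (M₀ − M_∞)·e^(−t/τ); t/τ = 3860/3611 = 1.069, so e^(−t/τ) = 0.3434.
M(t) = 117390 + 203100 × 0.3434 = 187130 t C.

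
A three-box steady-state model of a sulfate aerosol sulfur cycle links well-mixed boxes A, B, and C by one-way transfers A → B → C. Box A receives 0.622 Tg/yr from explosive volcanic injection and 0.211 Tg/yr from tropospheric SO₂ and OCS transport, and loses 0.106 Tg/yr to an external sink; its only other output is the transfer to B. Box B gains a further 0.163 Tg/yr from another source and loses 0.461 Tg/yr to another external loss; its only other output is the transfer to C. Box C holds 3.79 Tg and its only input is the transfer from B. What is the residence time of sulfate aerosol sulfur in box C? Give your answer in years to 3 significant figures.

Box A: F(A→B) = (0.622 + 0.211) − 0.106 = 0.72700 Tg/yr.
Box B: F(B→C) = (0.72700 + 0.163) − 0.461 = 0.42900 Tg/yr.
Box C throughput = its input = 0.42900 Tg/yr; τ = 3.79 / 0.42900 = 8.834 yr.

8.83 yr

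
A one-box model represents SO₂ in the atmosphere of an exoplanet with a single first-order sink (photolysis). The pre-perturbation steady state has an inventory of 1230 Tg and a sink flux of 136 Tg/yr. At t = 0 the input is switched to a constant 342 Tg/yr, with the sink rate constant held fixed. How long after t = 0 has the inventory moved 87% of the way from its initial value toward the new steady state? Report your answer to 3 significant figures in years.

τ = M₀/F₀ = 1230/136 = 9.044 yr.
The remaining gap fraction is e^(−t/τ); 87% covered ⇒ e^(−t/τ) = 0.130.
t = −τ ln(0.130) = 9.044 × 2.040 = 18.45 yr.

18.5 yr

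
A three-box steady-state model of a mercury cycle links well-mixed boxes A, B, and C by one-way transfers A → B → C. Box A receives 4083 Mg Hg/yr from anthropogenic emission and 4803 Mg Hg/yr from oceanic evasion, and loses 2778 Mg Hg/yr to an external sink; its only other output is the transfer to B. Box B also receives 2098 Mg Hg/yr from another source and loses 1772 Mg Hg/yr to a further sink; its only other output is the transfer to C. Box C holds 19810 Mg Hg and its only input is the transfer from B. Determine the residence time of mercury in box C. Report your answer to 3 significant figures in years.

3.08 yr

Box A: F(A→B) = (4083 + 4803) − 2778 = 6108.0 Mg Hg/yr.
Box B: F(B→C) = (6108.0 + 2098) − 1772 = 6434.0 Mg Hg/yr.
Box C throughput = its input = 6434.0 Mg Hg/yr; τ = 19810 / 6434.0 = 3.079 yr.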